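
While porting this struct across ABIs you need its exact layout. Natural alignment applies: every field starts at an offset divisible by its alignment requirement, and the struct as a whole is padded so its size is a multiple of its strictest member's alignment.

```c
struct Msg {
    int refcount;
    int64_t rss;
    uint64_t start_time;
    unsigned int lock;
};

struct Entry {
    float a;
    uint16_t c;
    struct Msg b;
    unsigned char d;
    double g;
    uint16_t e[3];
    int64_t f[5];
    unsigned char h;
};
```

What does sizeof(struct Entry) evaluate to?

112 bytes

Msg: refcount at 0 (size 4, align 4) → ends 4; pad 4 to align 8 for rss; rss at 8 (size 8, align 8) → ends 16; start_time at 16 (size 8, align 8) → ends 24; lock at 24 (size 4, align 4) → ends 28; tail pad 4 to reach multiple of 8; total 32 bytes, alignment 8
a at 0 (size 4, align 4) → ends 4
c at 4 (size 2, align 2) → ends 6
pad 2 to align 8 for b
b at 8 (size 32, align 8) → ends 40
d at 40 (size 1, align 1) → ends 41
pad 7 to align 8 for g
g at 48 (size 8, align 8) → ends 56
e at 56 (size 6, align 2) → ends 62
pad 2 to align 8 for f
f at 64 (size 40, align 8) → ends 104
h at 104 (size 1, align 1) → ends 105
tail pad 7 to reach multiple of 8
total 112 bytes, alignment 8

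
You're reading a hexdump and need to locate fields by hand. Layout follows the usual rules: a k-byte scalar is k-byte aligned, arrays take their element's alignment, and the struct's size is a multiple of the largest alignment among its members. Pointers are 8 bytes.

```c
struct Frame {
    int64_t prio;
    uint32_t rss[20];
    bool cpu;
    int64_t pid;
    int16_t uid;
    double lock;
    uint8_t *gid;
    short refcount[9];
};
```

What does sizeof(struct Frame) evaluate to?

prio at 0 (size 8, align 8) → ends 8
rss at 8 (size 80, align 4) → ends 88
cpu at 88 (size 1, align 1) → ends 89
pad 7 to align 8 for pid
pid at 96 (size 8, align 8) → ends 104
uid at 104 (size 2, align 2) → ends 106
pad 6 to align 8 for lock
lock at 112 (size 8, align 8) → ends 120
gid at 120 (size 8, align 8) → ends 128
refcount at 128 (size 18, align 2) → ends 146
tail pad 6 to reach multiple of 8
total 152 bytes, alignment 8

152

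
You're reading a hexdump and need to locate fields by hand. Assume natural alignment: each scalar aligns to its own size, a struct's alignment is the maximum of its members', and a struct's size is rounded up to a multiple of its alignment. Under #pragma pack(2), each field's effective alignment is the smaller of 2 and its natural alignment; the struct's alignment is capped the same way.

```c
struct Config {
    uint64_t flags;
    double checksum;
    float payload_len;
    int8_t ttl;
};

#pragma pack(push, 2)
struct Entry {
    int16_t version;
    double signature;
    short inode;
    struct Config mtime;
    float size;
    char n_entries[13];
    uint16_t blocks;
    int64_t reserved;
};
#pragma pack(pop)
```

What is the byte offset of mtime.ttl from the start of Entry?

32

Config: @0: flags [8B, align 8] → 8; @8: checksum [8B, align 8] → 16; @16: payload_len [4B, align 4] → 20; @20: ttl [1B, align 1] → 21; +3 tail pad (align 8); size 24, align 8
@0: version [2B, align 2] → 2
@2: signature [8B, align 2] → 10
@10: inode [2B, align 2] → 12
@12: mtime [24B, align 2] → 36
within Config: ttl at 20
12 + 20 = 32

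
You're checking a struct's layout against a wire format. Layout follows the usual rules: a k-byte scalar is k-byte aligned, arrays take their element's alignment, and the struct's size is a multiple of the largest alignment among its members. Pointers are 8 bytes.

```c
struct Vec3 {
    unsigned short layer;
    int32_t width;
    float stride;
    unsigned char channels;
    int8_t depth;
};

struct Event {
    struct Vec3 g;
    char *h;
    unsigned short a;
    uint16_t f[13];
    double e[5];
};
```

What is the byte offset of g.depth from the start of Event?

13

Vec3: 0..2  layer  (2B, 2-aligned); 2..4  -- padding (2B); 4..8  width  (4B, 4-aligned); 8..12  stride  (4B, 4-aligned); 12..13  channels  (1B, 1-aligned); 13..14  depth  (1B, 1-aligned); 14..16  -- tail padding (2B); sizeof = 16, alignof = 4
0..16  g  (16B, 4-aligned)
within Vec3: depth at 13
0 + 13 = 13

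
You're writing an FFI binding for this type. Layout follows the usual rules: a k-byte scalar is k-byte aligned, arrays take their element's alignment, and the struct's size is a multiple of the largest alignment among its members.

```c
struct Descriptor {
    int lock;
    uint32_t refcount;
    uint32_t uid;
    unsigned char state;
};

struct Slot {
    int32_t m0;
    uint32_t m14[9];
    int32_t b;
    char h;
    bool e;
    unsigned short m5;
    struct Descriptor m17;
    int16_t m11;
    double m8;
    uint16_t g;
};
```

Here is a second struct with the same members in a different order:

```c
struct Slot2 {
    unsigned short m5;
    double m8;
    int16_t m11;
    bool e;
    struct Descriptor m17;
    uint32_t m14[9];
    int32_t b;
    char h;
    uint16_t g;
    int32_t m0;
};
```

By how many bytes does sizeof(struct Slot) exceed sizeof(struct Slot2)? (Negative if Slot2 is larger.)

Descriptor: lock at 0 (size 4, align 4) → ends 4; refcount at 4 (size 4, align 4) → ends 8; uid at 8 (size 4, align 4) → ends 12; state at 12 (size 1, align 1) → ends 13; tail pad 3 to reach multiple of 4; total 16 bytes, alignment 4
m0 at 0 (size 4, align 4) → ends 4
m14 at 4 (size 36, align 4) → ends 40
b at 40 (size 4, align 4) → ends 44
h at 44 (size 1, align 1) → ends 45
e at 45 (size 1, align 1) → ends 46
m5 at 46 (size 2, align 2) → ends 48
m17 at 48 (size 16, align 4) → ends 64
m11 at 64 (size 2, align 2) → ends 66
pad 6 to align 8 for m8
m8 at 72 (size 8, align 8) → ends 80
g at 80 (size 2, align 2) → ends 82
tail pad 6 to reach multiple of 8
total 88 bytes, alignment 8
— Slot2 —
m5 at 0 (size 2, align 2) → ends 2
pad 6 to align 8 for m8
m8 at 8 (size 8, align 8) → ends 16
m11 at 16 (size 2, align 2) → ends 18
e at 18 (size 1, align 1) → ends 19
pad 1 to align 4 for m17
m17 at 20 (size 16, align 4) → ends 36
m14 at 36 (size 36, align 4) → ends 72
b at 72 (size 4, align 4) → ends 76
h at 76 (size 1, align 1) → ends 77
pad 1 to align 2 for g
g at 78 (size 2, align 2) → ends 80
m0 at 80 (size 4, align 4) → ends 84
tail pad 4 to reach multiple of 8
total 88 bytes, alignment 8
88 − 88 = 0

0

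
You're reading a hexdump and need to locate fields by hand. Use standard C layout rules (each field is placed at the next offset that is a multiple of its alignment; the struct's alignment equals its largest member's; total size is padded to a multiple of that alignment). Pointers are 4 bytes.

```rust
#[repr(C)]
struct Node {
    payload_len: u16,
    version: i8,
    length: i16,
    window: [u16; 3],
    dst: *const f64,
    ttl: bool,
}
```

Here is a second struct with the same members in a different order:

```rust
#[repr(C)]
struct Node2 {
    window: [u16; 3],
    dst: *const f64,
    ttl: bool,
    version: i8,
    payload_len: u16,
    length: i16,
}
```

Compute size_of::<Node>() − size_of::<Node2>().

0..2  payload_len  (2B, 2-aligned)
2..3  version  (1B, 1-aligned)
3..4  -- padding (1B)
4..6  length  (2B, 2-aligned)
6..12  window  (6B, 2-aligned)
12..16  dst  (4B, 4-aligned)
16..17  ttl  (1B, 1-aligned)
17..20  -- tail padding (3B)
sizeof = 20, alignof = 4
— Node2 —
0..6  window  (6B, 2-aligned)
6..8  -- padding (2B)
8..12  dst  (4B, 4-aligned)
12..13  ttl  (1B, 1-aligned)
13..14  version  (1B, 1-aligned)
14..16  payload_len  (2B, 2-aligned)
16..18  length  (2B, 2-aligned)
18..20  -- tail padding (2B)
sizeof = 20, alignof = 4
20 − 20 = 0

0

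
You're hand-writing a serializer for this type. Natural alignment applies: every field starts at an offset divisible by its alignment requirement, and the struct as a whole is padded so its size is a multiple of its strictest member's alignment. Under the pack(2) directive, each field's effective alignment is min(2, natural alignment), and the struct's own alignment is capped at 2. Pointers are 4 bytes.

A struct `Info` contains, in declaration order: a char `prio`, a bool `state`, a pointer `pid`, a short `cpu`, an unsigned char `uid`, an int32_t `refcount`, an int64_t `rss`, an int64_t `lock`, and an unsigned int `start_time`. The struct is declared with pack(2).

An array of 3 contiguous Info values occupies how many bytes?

0..1  prio  (1B, 1-aligned)
1..2  state  (1B, 1-aligned)
2..6  pid  (4B, 2-aligned)
6..8  cpu  (2B, 2-aligned)
8..9  uid  (1B, 1-aligned)
9..10  -- padding (1B)
10..14  refcount  (4B, 2-aligned)
14..22  rss  (8B, 2-aligned)
22..30  lock  (8B, 2-aligned)
30..34  start_time  (4B, 2-aligned)
sizeof = 34, alignof = 2
array of 3: 3 × 34 = 102

102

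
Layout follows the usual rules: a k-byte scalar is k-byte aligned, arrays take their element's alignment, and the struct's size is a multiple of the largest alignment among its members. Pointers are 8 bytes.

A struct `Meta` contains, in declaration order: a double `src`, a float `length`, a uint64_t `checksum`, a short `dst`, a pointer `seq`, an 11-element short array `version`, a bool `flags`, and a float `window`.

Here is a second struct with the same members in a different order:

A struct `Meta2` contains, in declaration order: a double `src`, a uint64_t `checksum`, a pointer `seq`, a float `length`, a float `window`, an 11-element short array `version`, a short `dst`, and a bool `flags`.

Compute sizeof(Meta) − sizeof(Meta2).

8

@0: src [8B, align 8] → 8
@8: length [4B, align 4] → 12
+4 pad (align 8)
@16: checksum [8B, align 8] → 24
@24: dst [2B, align 2] → 26
+6 pad (align 8)
@32: seq [8B, align 8] → 40
@40: version [22B, align 2] → 62
@62: flags [1B, align 1] → 63
+1 pad (align 4)
@64: window [4B, align 4] → 68
+4 tail pad (align 8)
size 72, align 8
— Meta2 —
@0: src [8B, align 8] → 8
@8: checksum [8B, align 8] → 16
@16: seq [8B, align 8] → 24
@24: length [4B, align 4] → 28
@28: window [4B, align 4] → 32
@32: version [22B, align 2] → 54
@54: dst [2B, align 2] → 56
@56: flags [1B, align 1] → 57
+7 tail pad (align 8)
size 64, align 8
72 − 64 = 8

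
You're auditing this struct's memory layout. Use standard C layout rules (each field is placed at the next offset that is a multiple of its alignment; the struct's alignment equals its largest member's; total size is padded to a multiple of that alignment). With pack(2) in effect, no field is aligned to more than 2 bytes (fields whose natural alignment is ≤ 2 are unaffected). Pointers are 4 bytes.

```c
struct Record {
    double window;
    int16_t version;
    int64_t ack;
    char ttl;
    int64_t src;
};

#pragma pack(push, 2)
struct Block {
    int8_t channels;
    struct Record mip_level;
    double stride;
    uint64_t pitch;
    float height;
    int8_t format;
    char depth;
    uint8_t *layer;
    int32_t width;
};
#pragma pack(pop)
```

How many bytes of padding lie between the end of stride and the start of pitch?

0

Record: window at 0 (size 8, align 8) → ends 8; version at 8 (size 2, align 2) → ends 10; pad 6 to align 8 for ack; ack at 16 (size 8, align 8) → ends 24; ttl at 24 (size 1, align 1) → ends 25; pad 7 to align 8 for src; src at 32 (size 8, align 8) → ends 40; total 40 bytes, alignment 8
channels at 0 (size 1, align 1) → ends 1
pad 1 to align 2 for mip_level
mip_level at 2 (size 40, align 2) → ends 42
stride at 42 (size 8, align 2) → ends 50
pitch at 50 (size 8, align 2) → ends 58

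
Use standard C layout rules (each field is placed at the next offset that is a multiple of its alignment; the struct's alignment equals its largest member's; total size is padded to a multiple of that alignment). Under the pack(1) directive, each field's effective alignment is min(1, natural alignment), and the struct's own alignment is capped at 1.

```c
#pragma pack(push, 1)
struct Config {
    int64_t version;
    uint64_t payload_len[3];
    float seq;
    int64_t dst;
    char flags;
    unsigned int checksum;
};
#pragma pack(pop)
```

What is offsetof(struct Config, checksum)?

version at 0 (size 8, align 1) → ends 8
payload_len at 8 (size 24, align 1) → ends 32
seq at 32 (size 4, align 1) → ends 36
dst at 36 (size 8, align 1) → ends 44
flags at 44 (size 1, align 1) → ends 45
checksum at 45 (size 4, align 1) → ends 49

45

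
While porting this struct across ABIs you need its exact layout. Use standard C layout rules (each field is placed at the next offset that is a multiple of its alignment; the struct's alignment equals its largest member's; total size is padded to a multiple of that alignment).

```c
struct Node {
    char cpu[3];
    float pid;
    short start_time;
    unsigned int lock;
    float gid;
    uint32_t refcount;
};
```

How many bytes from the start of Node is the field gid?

16

cpu at 0 (size 3, align 1) → ends 3
pad 1 to align 4 for pid
pid at 4 (size 4, align 4) → ends 8
start_time at 8 (size 2, align 2) → ends 10
pad 2 to align 4 for lock
lock at 12 (size 4, align 4) → ends 16
gid at 16 (size 4, align 4) → ends 20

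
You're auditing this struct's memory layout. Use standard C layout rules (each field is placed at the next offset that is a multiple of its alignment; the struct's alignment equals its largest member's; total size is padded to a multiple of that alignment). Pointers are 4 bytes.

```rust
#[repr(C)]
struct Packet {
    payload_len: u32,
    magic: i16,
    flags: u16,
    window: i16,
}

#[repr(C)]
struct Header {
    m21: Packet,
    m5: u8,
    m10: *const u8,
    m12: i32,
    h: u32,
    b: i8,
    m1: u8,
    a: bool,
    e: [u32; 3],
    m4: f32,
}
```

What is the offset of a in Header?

30

Packet: payload_len at 0 (size 4, align 4) → ends 4; magic at 4 (size 2, align 2) → ends 6; flags at 6 (size 2, align 2) → ends 8; window at 8 (size 2, align 2) → ends 10; tail pad 2 to reach multiple of 4; total 12 bytes, alignment 4
m21 at 0 (size 12, align 4) → ends 12
m5 at 12 (size 1, align 1) → ends 13
pad 3 to align 4 for m10
m10 at 16 (size 4, align 4) → ends 20
m12 at 20 (size 4, align 4) → ends 24
h at 24 (size 4, align 4) → ends 28
b at 28 (size 1, align 1) → ends 29
m1 at 29 (size 1, align 1) → ends 30
a at 30 (size 1, align 1) → ends 31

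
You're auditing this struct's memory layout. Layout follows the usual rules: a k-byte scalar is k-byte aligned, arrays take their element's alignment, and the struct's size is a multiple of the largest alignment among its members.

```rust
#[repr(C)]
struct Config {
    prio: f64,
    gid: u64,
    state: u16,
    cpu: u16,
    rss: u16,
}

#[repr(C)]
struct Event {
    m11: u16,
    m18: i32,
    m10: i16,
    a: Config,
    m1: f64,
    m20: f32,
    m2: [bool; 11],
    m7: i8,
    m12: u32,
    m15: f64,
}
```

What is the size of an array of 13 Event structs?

1040

Config: @0: prio [8B, align 8] → 8; @8: gid [8B, align 8] → 16; @16: state [2B, align 2] → 18; @18: cpu [2B, align 2] → 20; @20: rss [2B, align 2] → 22; +2 tail pad (align 8); size 24, align 8
@0: m11 [2B, align 2] → 2
+2 pad (align 4)
@4: m18 [4B, align 4] → 8
@8: m10 [2B, align 2] → 10
+6 pad (align 8)
@16: a [24B, align 8] → 40
@40: m1 [8B, align 8] → 48
@48: m20 [4B, align 4] → 52
@52: m2 [11B, align 1] → 63
@63: m7 [1B, align 1] → 64
@64: m12 [4B, align 4] → 68
+4 pad (align 8)
@72: m15 [8B, align 8] → 80
size 80, align 8
array of 13: 13 × 80 = 1040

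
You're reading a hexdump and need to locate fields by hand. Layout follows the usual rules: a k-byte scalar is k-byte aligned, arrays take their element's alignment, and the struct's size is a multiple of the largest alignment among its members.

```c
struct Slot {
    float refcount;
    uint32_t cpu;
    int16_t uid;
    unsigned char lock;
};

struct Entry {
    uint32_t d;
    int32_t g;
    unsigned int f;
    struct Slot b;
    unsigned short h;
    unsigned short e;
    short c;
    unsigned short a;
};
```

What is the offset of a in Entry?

Slot: @0: refcount [4B, align 4] → 4; @4: cpu [4B, align 4] → 8; @8: uid [2B, align 2] → 10; @10: lock [1B, align 1] → 11; +1 tail pad (align 4); size 12, align 4
@0: d [4B, align 4] → 4
@4: g [4B, align 4] → 8
@8: f [4B, align 4] → 12
@12: b [12B, align 4] → 24
@24: h [2B, align 2] → 26
@26: e [2B, align 2] → 28
@28: c [2B, align 2] → 30
@30: a [2B, align 2] → 32

30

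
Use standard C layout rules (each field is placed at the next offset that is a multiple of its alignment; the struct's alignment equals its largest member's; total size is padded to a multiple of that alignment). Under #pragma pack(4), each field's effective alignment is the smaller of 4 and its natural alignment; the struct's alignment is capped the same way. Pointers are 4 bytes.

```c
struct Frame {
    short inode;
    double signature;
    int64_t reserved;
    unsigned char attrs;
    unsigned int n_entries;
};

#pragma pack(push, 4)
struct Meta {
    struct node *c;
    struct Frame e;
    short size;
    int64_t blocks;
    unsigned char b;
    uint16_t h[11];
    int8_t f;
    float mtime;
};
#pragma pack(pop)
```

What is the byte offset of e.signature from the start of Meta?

Frame: 0..2  inode  (2B, 2-aligned); 2..8  -- padding (6B); 8..16  signature  (8B, 8-aligned); 16..24  reserved  (8B, 8-aligned); 24..25  attrs  (1B, 1-aligned); 25..28  -- padding (3B); 28..32  n_entries  (4B, 4-aligned); sizeof = 32, alignof = 8
0..4  c  (4B, 4-aligned)
4..36  e  (32B, 4-aligned)
within Frame: signature at 8
4 + 8 = 12

12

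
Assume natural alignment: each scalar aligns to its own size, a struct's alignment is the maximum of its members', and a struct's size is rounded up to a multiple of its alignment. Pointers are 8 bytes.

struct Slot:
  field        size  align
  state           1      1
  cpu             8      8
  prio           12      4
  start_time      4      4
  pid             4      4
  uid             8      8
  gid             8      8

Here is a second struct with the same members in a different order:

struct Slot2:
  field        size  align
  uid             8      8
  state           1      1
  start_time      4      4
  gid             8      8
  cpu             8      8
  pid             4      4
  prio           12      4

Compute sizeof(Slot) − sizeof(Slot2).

0..1  state  (1B, 1-aligned)
1..8  -- padding (7B)
8..16  cpu  (8B, 8-aligned)
16..28  prio  (12B, 4-aligned)
28..32  start_time  (4B, 4-aligned)
32..36  pid  (4B, 4-aligned)
36..40  -- padding (4B)
40..48  uid  (8B, 8-aligned)
48..56  gid  (8B, 8-aligned)
sizeof = 56, alignof = 8
— Slot2 —
0..8  uid  (8B, 8-aligned)
8..9  state  (1B, 1-aligned)
9..12  -- padding (3B)
12..16  start_time  (4B, 4-aligned)
16..24  gid  (8B, 8-aligned)
24..32  cpu  (8B, 8-aligned)
32..36  pid  (4B, 4-aligned)
36..48  prio  (12B, 4-aligned)
sizeof = 48, alignof = 8
56 − 48 = 8

8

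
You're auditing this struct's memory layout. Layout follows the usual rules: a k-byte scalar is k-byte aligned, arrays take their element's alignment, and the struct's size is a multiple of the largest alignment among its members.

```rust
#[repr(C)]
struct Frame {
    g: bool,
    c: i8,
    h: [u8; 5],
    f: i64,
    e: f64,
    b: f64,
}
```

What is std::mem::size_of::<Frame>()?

32

g at 0 (size 1, align 1) → ends 1
c at 1 (size 1, align 1) → ends 2
h at 2 (size 5, align 1) → ends 7
pad 1 to align 8 for f
f at 8 (size 8, align 8) → ends 16
e at 16 (size 8, align 8) → ends 24
b at 24 (size 8, align 8) → ends 32
total 32 bytes, alignment 8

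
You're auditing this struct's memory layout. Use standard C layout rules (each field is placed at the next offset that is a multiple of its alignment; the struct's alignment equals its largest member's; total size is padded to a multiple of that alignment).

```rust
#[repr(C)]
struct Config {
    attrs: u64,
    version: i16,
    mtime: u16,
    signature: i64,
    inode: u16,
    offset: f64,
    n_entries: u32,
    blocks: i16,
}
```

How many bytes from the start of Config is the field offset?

32

attrs at 0 (size 8, align 8) → ends 8
version at 8 (size 2, align 2) → ends 10
mtime at 10 (size 2, align 2) → ends 12
pad 4 to align 8 for signature
signature at 16 (size 8, align 8) → ends 24
inode at 24 (size 2, align 2) → ends 26
pad 6 to align 8 for offset
offset at 32 (size 8, align 8) → ends 40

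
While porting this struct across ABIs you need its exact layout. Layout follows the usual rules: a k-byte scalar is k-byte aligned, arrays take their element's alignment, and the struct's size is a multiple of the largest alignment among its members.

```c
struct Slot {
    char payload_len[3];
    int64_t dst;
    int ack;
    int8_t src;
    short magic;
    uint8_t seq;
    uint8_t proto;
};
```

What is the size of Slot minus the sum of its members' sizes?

12

payload_len at 0 (size 3, align 1) → ends 3
pad 5 to align 8 for dst
dst at 8 (size 8, align 8) → ends 16
ack at 16 (size 4, align 4) → ends 20
src at 20 (size 1, align 1) → ends 21
pad 1 to align 2 for magic
magic at 22 (size 2, align 2) → ends 24
seq at 24 (size 1, align 1) → ends 25
proto at 25 (size 1, align 1) → ends 26
tail pad 6 to reach multiple of 8
total 32 bytes, alignment 8
data bytes 20, size 32 → padding 12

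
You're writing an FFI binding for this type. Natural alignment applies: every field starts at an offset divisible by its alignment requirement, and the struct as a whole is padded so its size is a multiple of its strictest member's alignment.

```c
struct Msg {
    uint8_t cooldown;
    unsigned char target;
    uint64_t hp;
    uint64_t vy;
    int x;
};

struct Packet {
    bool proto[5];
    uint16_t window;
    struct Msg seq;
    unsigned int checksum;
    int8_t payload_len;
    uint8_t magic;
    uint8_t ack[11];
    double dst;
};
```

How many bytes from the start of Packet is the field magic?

45

Msg: 0..1  cooldown  (1B, 1-aligned); 1..2  target  (1B, 1-aligned); 2..8  -- padding (6B); 8..16  hp  (8B, 8-aligned); 16..24  vy  (8B, 8-aligned); 24..28  x  (4B, 4-aligned); 28..32  -- tail padding (4B); sizeof = 32, alignof = 8
0..5  proto  (5B, 1-aligned)
5..6  -- padding (1B)
6..8  window  (2B, 2-aligned)
8..40  seq  (32B, 8-aligned)
40..44  checksum  (4B, 4-aligned)
44..45  payload_len  (1B, 1-aligned)
45..46  magic  (1B, 1-aligned)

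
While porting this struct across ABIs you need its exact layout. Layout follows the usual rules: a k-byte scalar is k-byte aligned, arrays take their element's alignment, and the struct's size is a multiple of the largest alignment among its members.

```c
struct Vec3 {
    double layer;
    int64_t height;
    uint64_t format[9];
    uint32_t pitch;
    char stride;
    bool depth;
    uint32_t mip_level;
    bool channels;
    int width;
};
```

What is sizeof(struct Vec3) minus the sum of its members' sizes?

9

0..8  layer  (8B, 8-aligned)
8..16  height  (8B, 8-aligned)
16..88  format  (72B, 8-aligned)
88..92  pitch  (4B, 4-aligned)
92..93  stride  (1B, 1-aligned)
93..94  depth  (1B, 1-aligned)
94..96  -- padding (2B)
96..100  mip_level  (4B, 4-aligned)
100..101  channels  (1B, 1-aligned)
101..104  -- padding (3B)
104..108  width  (4B, 4-aligned)
108..112  -- tail padding (4B)
sizeof = 112, alignof = 8
data bytes 103, size 112 → padding 9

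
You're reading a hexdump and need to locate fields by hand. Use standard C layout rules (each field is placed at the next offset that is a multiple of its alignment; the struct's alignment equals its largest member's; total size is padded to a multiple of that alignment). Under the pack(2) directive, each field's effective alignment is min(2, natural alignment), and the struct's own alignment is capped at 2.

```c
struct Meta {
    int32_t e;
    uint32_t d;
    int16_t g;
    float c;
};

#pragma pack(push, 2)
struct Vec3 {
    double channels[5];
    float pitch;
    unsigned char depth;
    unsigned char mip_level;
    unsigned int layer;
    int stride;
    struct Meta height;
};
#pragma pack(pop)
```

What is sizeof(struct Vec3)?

Meta: @0: e [4B, align 4] → 4; @4: d [4B, align 4] → 8; @8: g [2B, align 2] → 10; +2 pad (align 4); @12: c [4B, align 4] → 16; size 16, align 4
@0: channels [40B, align 2] → 40
@40: pitch [4B, align 2] → 44
@44: depth [1B, align 1] → 45
@45: mip_level [1B, align 1] → 46
@46: layer [4B, align 2] → 50
@50: stride [4B, align 2] → 54
@54: height [16B, align 2] → 70
size 70, align 2

70 bytes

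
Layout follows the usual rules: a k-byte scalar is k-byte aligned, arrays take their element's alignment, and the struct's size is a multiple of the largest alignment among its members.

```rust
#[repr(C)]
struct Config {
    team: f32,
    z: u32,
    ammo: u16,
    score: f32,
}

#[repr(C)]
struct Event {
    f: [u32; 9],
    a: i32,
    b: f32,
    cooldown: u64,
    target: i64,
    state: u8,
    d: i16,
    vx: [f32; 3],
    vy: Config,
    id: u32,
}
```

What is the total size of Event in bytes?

Config: 0..4  team  (4B, 4-aligned); 4..8  z  (4B, 4-aligned); 8..10  ammo  (2B, 2-aligned); 10..12  -- padding (2B); 12..16  score  (4B, 4-aligned); sizeof = 16, alignof = 4
0..36  f  (36B, 4-aligned)
36..40  a  (4B, 4-aligned)
40..44  b  (4B, 4-aligned)
44..48  -- padding (4B)
48..56  cooldown  (8B, 8-aligned)
56..64  target  (8B, 8-aligned)
64..65  state  (1B, 1-aligned)
65..66  -- padding (1B)
66..68  d  (2B, 2-aligned)
68..80  vx  (12B, 4-aligned)
80..96  vy  (16B, 4-aligned)
96..100  id  (4B, 4-aligned)
100..104  -- tail padding (4B)
sizeof = 104, alignof = 8

104 bytes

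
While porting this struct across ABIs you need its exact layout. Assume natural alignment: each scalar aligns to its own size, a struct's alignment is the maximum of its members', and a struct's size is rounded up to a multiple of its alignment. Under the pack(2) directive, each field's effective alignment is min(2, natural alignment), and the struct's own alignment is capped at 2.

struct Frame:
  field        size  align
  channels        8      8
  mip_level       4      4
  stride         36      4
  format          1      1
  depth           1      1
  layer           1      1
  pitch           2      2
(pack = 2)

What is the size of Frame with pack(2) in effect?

channels at 0 (size 8, align 2) → ends 8
mip_level at 8 (size 4, align 2) → ends 12
stride at 12 (size 36, align 2) → ends 48
format at 48 (size 1, align 1) → ends 49
depth at 49 (size 1, align 1) → ends 50
layer at 50 (size 1, align 1) → ends 51
pad 1 to align 2 for pitch
pitch at 52 (size 2, align 2) → ends 54
total 54 bytes, alignment 2

54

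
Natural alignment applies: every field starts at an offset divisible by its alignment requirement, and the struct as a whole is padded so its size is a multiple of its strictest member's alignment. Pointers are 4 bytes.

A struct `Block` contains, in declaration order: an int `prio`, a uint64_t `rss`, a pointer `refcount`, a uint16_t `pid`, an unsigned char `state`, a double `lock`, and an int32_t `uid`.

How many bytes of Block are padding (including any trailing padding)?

prio at 0 (size 4, align 4) → ends 4
pad 4 to align 8 for rss
rss at 8 (size 8, align 8) → ends 16
refcount at 16 (size 4, align 4) → ends 20
pid at 20 (size 2, align 2) → ends 22
state at 22 (size 1, align 1) → ends 23
pad 1 to align 8 for lock
lock at 24 (size 8, align 8) → ends 32
uid at 32 (size 4, align 4) → ends 36
tail pad 4 to reach multiple of 8
total 40 bytes, alignment 8
data bytes 31, size 40 → padding 9

9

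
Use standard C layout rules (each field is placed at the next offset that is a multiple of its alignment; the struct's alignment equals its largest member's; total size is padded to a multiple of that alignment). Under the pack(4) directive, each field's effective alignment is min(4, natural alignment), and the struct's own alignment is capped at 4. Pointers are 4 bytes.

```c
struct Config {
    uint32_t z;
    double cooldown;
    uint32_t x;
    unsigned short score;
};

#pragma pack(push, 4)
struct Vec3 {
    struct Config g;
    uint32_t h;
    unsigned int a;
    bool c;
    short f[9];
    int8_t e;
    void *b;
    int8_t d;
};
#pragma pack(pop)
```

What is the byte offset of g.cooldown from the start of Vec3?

Config: z at 0 (size 4, align 4) → ends 4; pad 4 to align 8 for cooldown; cooldown at 8 (size 8, align 8) → ends 16; x at 16 (size 4, align 4) → ends 20; score at 20 (size 2, align 2) → ends 22; tail pad 2 to reach multiple of 8; total 24 bytes, alignment 8
g at 0 (size 24, align 4) → ends 24
within Config: cooldown at 8
0 + 8 = 8

8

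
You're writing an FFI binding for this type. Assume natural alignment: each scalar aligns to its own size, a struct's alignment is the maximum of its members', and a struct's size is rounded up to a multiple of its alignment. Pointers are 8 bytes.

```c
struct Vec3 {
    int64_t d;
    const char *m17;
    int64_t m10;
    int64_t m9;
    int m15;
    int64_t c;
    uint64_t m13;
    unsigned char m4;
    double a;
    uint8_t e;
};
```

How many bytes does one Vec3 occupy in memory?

d at 0 (size 8, align 8) → ends 8
m17 at 8 (size 8, align 8) → ends 16
m10 at 16 (size 8, align 8) → ends 24
m9 at 24 (size 8, align 8) → ends 32
m15 at 32 (size 4, align 4) → ends 36
pad 4 to align 8 for c
c at 40 (size 8, align 8) → ends 48
m13 at 48 (size 8, align 8) → ends 56
m4 at 56 (size 1, align 1) → ends 57
pad 7 to align 8 for a
a at 64 (size 8, align 8) → ends 72
e at 72 (size 1, align 1) → ends 73
tail pad 7 to reach multiple of 8
total 80 bytes, alignment 8

80 bytes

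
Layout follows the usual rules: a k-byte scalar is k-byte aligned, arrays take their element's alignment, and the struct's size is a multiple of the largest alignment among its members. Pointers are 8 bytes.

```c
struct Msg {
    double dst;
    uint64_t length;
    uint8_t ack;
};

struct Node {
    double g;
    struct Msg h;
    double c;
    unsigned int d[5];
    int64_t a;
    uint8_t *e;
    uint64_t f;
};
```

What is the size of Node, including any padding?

88

Msg: 0..8  dst  (8B, 8-aligned); 8..16  length  (8B, 8-aligned); 16..17  ack  (1B, 1-aligned); 17..24  -- tail padding (7B); sizeof = 24, alignof = 8
0..8  g  (8B, 8-aligned)
8..32  h  (24B, 8-aligned)
32..40  c  (8B, 8-aligned)
40..60  d  (20B, 4-aligned)
60..64  -- padding (4B)
64..72  a  (8B, 8-aligned)
72..80  e  (8B, 8-aligned)
80..88  f  (8B, 8-aligned)
sizeof = 88, alignof = 8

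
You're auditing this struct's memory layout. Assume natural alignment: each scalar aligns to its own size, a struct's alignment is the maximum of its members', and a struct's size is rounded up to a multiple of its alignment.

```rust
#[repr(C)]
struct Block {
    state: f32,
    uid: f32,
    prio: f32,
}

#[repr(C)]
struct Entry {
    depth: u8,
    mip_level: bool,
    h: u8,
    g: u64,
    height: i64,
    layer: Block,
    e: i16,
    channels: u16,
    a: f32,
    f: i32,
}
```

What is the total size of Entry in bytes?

Block: @0: state [4B, align 4] → 4; @4: uid [4B, align 4] → 8; @8: prio [4B, align 4] → 12; size 12, align 4
@0: depth [1B, align 1] → 1
@1: mip_level [1B, align 1] → 2
@2: h [1B, align 1] → 3
+5 pad (align 8)
@8: g [8B, align 8] → 16
@16: height [8B, align 8] → 24
@24: layer [12B, align 4] → 36
@36: e [2B, align 2] → 38
@38: channels [2B, align 2] → 40
@40: a [4B, align 4] → 44
@44: f [4B, align 4] → 48
size 48, align 8

48 bytes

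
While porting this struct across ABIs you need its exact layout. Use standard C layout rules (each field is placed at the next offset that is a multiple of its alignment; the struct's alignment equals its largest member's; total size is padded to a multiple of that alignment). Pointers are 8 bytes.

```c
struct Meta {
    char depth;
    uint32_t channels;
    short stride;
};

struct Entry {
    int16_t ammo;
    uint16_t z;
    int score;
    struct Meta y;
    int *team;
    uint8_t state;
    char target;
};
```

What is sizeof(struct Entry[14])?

Meta: 0..1  depth  (1B, 1-aligned); 1..4  -- padding (3B); 4..8  channels  (4B, 4-aligned); 8..10  stride  (2B, 2-aligned); 10..12  -- tail padding (2B); sizeof = 12, alignof = 4
0..2  ammo  (2B, 2-aligned)
2..4  z  (2B, 2-aligned)
4..8  score  (4B, 4-aligned)
8..20  y  (12B, 4-aligned)
20..24  -- padding (4B)
24..32  team  (8B, 8-aligned)
32..33  state  (1B, 1-aligned)
33..34  target  (1B, 1-aligned)
34..40  -- tail padding (6B)
sizeof = 40, alignof = 8
array of 14: 14 × 40 = 560

560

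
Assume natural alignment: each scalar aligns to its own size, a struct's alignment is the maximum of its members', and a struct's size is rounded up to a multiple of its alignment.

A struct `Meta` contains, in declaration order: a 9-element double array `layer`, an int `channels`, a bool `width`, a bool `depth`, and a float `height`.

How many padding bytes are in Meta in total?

6

0..72  layer  (72B, 8-aligned)
72..76  channels  (4B, 4-aligned)
76..77  width  (1B, 1-aligned)
77..78  depth  (1B, 1-aligned)
78..80  -- padding (2B)
80..84  height  (4B, 4-aligned)
84..88  -- tail padding (4B)
sizeof = 88, alignof = 8
data bytes 82, size 88 → padding 6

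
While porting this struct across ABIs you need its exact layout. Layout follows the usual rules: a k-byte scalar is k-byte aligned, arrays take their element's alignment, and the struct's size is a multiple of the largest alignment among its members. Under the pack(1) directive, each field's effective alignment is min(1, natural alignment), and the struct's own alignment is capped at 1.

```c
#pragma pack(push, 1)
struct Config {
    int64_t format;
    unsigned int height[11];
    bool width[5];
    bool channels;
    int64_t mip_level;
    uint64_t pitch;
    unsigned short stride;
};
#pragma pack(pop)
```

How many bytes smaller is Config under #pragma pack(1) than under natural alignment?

12

natural layout:
  @0: format [8B, align 8] → 8
  @8: height [44B, align 4] → 52
  @52: width [5B, align 1] → 57
  @57: channels [1B, align 1] → 58
  +6 pad (align 8)
  @64: mip_level [8B, align 8] → 72
  @72: pitch [8B, align 8] → 80
  @80: stride [2B, align 2] → 82
  +6 tail pad (align 8)
  size 88, align 8
packed(1) layout:
  @0: format [8B, align 1] → 8
  @8: height [44B, align 1] → 52
  @52: width [5B, align 1] → 57
  @57: channels [1B, align 1] → 58
  @58: mip_level [8B, align 1] → 66
  @66: pitch [8B, align 1] → 74
  @74: stride [2B, align 1] → 76
  size 76, align 1
88 − 76 = 12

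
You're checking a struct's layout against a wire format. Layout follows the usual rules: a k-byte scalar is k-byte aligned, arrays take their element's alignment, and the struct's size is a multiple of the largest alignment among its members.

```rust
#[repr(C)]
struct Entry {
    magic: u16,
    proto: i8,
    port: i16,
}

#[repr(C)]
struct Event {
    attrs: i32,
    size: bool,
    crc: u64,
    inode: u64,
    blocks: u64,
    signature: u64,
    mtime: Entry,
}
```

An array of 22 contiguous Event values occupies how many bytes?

Entry: 0..2  magic  (2B, 2-aligned); 2..3  proto  (1B, 1-aligned); 3..4  -- padding (1B); 4..6  port  (2B, 2-aligned); sizeof = 6, alignof = 2
0..4  attrs  (4B, 4-aligned)
4..5  size  (1B, 1-aligned)
5..8  -- padding (3B)
8..16  crc  (8B, 8-aligned)
16..24  inode  (8B, 8-aligned)
24..32  blocks  (8B, 8-aligned)
32..40  signature  (8B, 8-aligned)
40..46  mtime  (6B, 2-aligned)
46..48  -- tail padding (2B)
sizeof = 48, alignof = 8
array of 22: 22 × 48 = 1056

1056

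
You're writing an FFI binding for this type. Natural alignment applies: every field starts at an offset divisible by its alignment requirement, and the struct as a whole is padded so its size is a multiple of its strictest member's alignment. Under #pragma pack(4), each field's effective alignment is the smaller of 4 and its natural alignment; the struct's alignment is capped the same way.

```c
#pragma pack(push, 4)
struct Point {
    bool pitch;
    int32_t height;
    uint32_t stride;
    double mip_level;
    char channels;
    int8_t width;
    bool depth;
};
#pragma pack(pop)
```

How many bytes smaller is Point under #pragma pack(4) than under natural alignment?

natural layout:
  pitch at 0 (size 1, align 1) → ends 1
  pad 3 to align 4 for height
  height at 4 (size 4, align 4) → ends 8
  stride at 8 (size 4, align 4) → ends 12
  pad 4 to align 8 for mip_level
  mip_level at 16 (size 8, align 8) → ends 24
  channels at 24 (size 1, align 1) → ends 25
  width at 25 (size 1, align 1) → ends 26
  depth at 26 (size 1, align 1) → ends 27
  tail pad 5 to reach multiple of 8
  total 32 bytes, alignment 8
packed(4) layout:
  pitch at 0 (size 1, align 1) → ends 1
  pad 3 to align 4 for height
  height at 4 (size 4, align 4) → ends 8
  stride at 8 (size 4, align 4) → ends 12
  mip_level at 12 (size 8, align 4) → ends 20
  channels at 20 (size 1, align 1) → ends 21
  width at 21 (size 1, align 1) → ends 22
  depth at 22 (size 1, align 1) → ends 23
  tail pad 1 to reach multiple of 4
  total 24 bytes, alignment 4
32 − 24 = 8

8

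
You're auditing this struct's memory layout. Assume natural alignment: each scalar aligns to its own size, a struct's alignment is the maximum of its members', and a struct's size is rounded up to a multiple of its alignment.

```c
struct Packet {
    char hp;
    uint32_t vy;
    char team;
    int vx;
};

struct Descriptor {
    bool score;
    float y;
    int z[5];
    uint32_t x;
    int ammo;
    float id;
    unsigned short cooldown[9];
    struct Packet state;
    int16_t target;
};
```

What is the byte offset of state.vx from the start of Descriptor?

Packet: hp at 0 (size 1, align 1) → ends 1; pad 3 to align 4 for vy; vy at 4 (size 4, align 4) → ends 8; team at 8 (size 1, align 1) → ends 9; pad 3 to align 4 for vx; vx at 12 (size 4, align 4) → ends 16; total 16 bytes, alignment 4
score at 0 (size 1, align 1) → ends 1
pad 3 to align 4 for y
y at 4 (size 4, align 4) → ends 8
z at 8 (size 20, align 4) → ends 28
x at 28 (size 4, align 4) → ends 32
ammo at 32 (size 4, align 4) → ends 36
id at 36 (size 4, align 4) → ends 40
cooldown at 40 (size 18, align 2) → ends 58
pad 2 to align 4 for state
state at 60 (size 16, align 4) → ends 76
within Packet: vx at 12
60 + 12 = 72

72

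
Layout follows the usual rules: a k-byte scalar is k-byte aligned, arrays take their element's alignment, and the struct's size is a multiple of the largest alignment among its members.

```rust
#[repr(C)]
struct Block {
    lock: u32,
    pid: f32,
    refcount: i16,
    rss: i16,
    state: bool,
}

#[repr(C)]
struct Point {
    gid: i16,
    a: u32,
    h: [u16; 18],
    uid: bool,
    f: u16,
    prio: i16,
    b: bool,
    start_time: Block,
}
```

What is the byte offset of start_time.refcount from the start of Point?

Block: @0: lock [4B, align 4] → 4; @4: pid [4B, align 4] → 8; @8: refcount [2B, align 2] → 10; @10: rss [2B, align 2] → 12; @12: state [1B, align 1] → 13; +3 tail pad (align 4); size 16, align 4
@0: gid [2B, align 2] → 2
+2 pad (align 4)
@4: a [4B, align 4] → 8
@8: h [36B, align 2] → 44
@44: uid [1B, align 1] → 45
+1 pad (align 2)
@46: f [2B, align 2] → 48
@48: prio [2B, align 2] → 50
@50: b [1B, align 1] → 51
+1 pad (align 4)
@52: start_time [16B, align 4] → 68
within Block: refcount at 8
52 + 8 = 60

60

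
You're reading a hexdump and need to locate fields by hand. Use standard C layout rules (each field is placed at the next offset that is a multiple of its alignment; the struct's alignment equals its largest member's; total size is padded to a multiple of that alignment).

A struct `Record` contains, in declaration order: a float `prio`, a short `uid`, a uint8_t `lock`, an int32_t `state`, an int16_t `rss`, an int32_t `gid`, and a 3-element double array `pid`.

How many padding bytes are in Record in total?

7

prio at 0 (size 4, align 4) → ends 4
uid at 4 (size 2, align 2) → ends 6
lock at 6 (size 1, align 1) → ends 7
pad 1 to align 4 for state
state at 8 (size 4, align 4) → ends 12
rss at 12 (size 2, align 2) → ends 14
pad 2 to align 4 for gid
gid at 16 (size 4, align 4) → ends 20
pad 4 to align 8 for pid
pid at 24 (size 24, align 8) → ends 48
total 48 bytes, alignment 8
data bytes 41, size 48 → padding 7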